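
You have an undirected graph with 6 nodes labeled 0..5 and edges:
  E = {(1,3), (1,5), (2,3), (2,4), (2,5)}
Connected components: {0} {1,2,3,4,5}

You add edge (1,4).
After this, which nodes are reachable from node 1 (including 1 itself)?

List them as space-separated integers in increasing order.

Before: nodes reachable from 1: {1,2,3,4,5}
Adding (1,4): both endpoints already in same component. Reachability from 1 unchanged.
After: nodes reachable from 1: {1,2,3,4,5}

Answer: 1 2 3 4 5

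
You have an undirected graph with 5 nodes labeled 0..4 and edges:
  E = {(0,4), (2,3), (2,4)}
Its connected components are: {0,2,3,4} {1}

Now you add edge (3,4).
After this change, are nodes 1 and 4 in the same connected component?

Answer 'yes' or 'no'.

Initial components: {0,2,3,4} {1}
Adding edge (3,4): both already in same component {0,2,3,4}. No change.
New components: {0,2,3,4} {1}
Are 1 and 4 in the same component? no

Answer: no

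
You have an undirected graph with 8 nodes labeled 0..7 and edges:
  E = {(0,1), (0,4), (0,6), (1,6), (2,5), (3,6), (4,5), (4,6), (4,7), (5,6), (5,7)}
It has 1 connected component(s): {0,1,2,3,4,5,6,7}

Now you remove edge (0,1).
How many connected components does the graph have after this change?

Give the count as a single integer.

Answer: 1

Derivation:
Initial component count: 1
Remove (0,1): not a bridge. Count unchanged: 1.
  After removal, components: {0,1,2,3,4,5,6,7}
New component count: 1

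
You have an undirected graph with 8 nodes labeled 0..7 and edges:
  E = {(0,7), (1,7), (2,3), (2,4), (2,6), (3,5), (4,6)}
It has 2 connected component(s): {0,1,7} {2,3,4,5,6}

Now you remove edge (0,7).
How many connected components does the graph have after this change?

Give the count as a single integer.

Initial component count: 2
Remove (0,7): it was a bridge. Count increases: 2 -> 3.
  After removal, components: {0} {1,7} {2,3,4,5,6}
New component count: 3

Answer: 3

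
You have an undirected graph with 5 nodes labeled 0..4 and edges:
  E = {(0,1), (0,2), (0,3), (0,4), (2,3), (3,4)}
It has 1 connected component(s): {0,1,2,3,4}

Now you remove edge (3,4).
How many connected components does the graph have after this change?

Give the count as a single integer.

Initial component count: 1
Remove (3,4): not a bridge. Count unchanged: 1.
  After removal, components: {0,1,2,3,4}
New component count: 1

Answer: 1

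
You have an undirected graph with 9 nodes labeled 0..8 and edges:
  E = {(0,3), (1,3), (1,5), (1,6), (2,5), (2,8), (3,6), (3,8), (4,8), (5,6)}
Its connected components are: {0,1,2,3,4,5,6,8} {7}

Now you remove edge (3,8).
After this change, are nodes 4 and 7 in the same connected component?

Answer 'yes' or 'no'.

Answer: no

Derivation:
Initial components: {0,1,2,3,4,5,6,8} {7}
Removing edge (3,8): not a bridge — component count unchanged at 2.
New components: {0,1,2,3,4,5,6,8} {7}
Are 4 and 7 in the same component? no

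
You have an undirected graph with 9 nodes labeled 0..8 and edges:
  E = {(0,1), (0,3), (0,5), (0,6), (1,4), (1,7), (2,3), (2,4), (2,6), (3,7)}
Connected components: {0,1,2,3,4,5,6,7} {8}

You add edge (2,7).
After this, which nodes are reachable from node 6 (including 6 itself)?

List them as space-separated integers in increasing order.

Before: nodes reachable from 6: {0,1,2,3,4,5,6,7}
Adding (2,7): both endpoints already in same component. Reachability from 6 unchanged.
After: nodes reachable from 6: {0,1,2,3,4,5,6,7}

Answer: 0 1 2 3 4 5 6 7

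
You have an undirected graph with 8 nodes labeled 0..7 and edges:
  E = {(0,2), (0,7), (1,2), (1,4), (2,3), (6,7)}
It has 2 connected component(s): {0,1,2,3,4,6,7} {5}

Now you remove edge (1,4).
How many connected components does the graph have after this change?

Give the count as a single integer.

Initial component count: 2
Remove (1,4): it was a bridge. Count increases: 2 -> 3.
  After removal, components: {0,1,2,3,6,7} {4} {5}
New component count: 3

Answer: 3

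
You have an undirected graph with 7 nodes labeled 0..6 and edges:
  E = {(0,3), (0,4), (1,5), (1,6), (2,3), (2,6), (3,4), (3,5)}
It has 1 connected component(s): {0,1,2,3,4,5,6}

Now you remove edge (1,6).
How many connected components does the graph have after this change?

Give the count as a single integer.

Answer: 1

Derivation:
Initial component count: 1
Remove (1,6): not a bridge. Count unchanged: 1.
  After removal, components: {0,1,2,3,4,5,6}
New component count: 1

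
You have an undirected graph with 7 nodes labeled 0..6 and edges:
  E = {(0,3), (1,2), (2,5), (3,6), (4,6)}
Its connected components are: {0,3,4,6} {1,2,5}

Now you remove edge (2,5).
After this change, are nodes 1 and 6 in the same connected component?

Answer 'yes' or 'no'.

Initial components: {0,3,4,6} {1,2,5}
Removing edge (2,5): it was a bridge — component count 2 -> 3.
New components: {0,3,4,6} {1,2} {5}
Are 1 and 6 in the same component? no

Answer: no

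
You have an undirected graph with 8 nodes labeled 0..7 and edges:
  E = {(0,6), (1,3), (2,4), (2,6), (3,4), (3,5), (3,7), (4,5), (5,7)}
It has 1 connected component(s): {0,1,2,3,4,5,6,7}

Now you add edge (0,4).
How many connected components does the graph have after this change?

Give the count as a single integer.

Initial component count: 1
Add (0,4): endpoints already in same component. Count unchanged: 1.
New component count: 1

Answer: 1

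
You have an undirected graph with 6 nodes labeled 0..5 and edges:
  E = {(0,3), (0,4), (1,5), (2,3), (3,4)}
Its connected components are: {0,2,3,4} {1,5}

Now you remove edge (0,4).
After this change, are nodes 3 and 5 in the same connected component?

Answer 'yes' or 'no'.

Initial components: {0,2,3,4} {1,5}
Removing edge (0,4): not a bridge — component count unchanged at 2.
New components: {0,2,3,4} {1,5}
Are 3 and 5 in the same component? no

Answer: no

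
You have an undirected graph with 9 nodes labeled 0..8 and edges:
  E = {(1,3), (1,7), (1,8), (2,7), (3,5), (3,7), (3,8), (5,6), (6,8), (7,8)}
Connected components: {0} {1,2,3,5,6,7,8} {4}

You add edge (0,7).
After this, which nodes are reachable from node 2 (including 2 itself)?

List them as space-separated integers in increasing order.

Answer: 0 1 2 3 5 6 7 8

Derivation:
Before: nodes reachable from 2: {1,2,3,5,6,7,8}
Adding (0,7): merges 2's component with another. Reachability grows.
After: nodes reachable from 2: {0,1,2,3,5,6,7,8}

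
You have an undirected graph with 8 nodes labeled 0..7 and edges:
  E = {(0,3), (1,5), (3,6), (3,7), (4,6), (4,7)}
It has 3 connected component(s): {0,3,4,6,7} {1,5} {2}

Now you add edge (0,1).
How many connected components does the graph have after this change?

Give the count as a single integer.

Initial component count: 3
Add (0,1): merges two components. Count decreases: 3 -> 2.
New component count: 2

Answer: 2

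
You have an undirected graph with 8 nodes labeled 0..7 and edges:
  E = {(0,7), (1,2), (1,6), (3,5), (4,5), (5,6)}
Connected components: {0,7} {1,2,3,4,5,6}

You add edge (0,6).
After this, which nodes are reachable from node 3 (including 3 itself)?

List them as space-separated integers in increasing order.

Answer: 0 1 2 3 4 5 6 7

Derivation:
Before: nodes reachable from 3: {1,2,3,4,5,6}
Adding (0,6): merges 3's component with another. Reachability grows.
After: nodes reachable from 3: {0,1,2,3,4,5,6,7}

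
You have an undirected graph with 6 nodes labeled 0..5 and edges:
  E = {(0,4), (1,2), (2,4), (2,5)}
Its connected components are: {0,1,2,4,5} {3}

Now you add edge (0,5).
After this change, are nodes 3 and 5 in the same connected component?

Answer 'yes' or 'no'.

Answer: no

Derivation:
Initial components: {0,1,2,4,5} {3}
Adding edge (0,5): both already in same component {0,1,2,4,5}. No change.
New components: {0,1,2,4,5} {3}
Are 3 and 5 in the same component? no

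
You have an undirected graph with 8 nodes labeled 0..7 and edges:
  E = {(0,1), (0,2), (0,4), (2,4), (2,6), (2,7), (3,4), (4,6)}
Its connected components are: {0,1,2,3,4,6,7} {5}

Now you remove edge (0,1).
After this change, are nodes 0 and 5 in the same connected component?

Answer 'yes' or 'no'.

Answer: no

Derivation:
Initial components: {0,1,2,3,4,6,7} {5}
Removing edge (0,1): it was a bridge — component count 2 -> 3.
New components: {0,2,3,4,6,7} {1} {5}
Are 0 and 5 in the same component? no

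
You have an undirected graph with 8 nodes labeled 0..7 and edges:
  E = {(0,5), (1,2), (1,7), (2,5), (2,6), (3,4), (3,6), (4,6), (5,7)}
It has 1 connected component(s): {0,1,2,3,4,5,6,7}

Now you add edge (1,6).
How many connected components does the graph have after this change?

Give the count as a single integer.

Initial component count: 1
Add (1,6): endpoints already in same component. Count unchanged: 1.
New component count: 1

Answer: 1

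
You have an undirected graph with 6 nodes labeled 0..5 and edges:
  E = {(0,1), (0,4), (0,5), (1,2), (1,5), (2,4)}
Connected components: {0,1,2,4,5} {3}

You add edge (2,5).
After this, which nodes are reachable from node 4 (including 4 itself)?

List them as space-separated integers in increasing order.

Answer: 0 1 2 4 5

Derivation:
Before: nodes reachable from 4: {0,1,2,4,5}
Adding (2,5): both endpoints already in same component. Reachability from 4 unchanged.
After: nodes reachable from 4: {0,1,2,4,5}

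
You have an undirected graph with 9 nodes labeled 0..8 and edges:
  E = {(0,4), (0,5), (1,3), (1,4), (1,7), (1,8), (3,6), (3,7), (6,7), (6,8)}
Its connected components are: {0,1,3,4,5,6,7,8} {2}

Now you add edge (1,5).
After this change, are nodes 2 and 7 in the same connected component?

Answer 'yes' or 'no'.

Initial components: {0,1,3,4,5,6,7,8} {2}
Adding edge (1,5): both already in same component {0,1,3,4,5,6,7,8}. No change.
New components: {0,1,3,4,5,6,7,8} {2}
Are 2 and 7 in the same component? no

Answer: no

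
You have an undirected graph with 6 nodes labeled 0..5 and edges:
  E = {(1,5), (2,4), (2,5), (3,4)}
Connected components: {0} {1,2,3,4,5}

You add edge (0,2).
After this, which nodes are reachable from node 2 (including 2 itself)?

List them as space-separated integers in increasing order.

Answer: 0 1 2 3 4 5

Derivation:
Before: nodes reachable from 2: {1,2,3,4,5}
Adding (0,2): merges 2's component with another. Reachability grows.
After: nodes reachable from 2: {0,1,2,3,4,5}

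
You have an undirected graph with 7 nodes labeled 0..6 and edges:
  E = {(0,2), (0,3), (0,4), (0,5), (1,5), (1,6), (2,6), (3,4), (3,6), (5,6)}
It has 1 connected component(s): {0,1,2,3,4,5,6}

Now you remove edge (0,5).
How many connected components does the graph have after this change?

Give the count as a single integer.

Initial component count: 1
Remove (0,5): not a bridge. Count unchanged: 1.
  After removal, components: {0,1,2,3,4,5,6}
New component count: 1

Answer: 1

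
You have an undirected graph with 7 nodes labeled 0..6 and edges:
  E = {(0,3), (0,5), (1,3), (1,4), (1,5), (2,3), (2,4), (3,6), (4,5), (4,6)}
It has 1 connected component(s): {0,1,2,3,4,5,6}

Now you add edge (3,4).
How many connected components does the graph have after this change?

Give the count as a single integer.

Initial component count: 1
Add (3,4): endpoints already in same component. Count unchanged: 1.
New component count: 1

Answer: 1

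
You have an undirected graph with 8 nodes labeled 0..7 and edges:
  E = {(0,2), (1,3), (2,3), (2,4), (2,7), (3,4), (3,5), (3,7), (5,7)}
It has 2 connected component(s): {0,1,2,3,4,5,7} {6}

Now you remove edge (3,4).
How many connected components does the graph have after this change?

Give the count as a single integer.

Initial component count: 2
Remove (3,4): not a bridge. Count unchanged: 2.
  After removal, components: {0,1,2,3,4,5,7} {6}
New component count: 2

Answer: 2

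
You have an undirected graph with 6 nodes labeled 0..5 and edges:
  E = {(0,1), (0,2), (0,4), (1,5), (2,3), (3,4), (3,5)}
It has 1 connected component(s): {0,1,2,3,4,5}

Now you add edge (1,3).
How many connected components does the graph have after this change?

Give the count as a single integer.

Initial component count: 1
Add (1,3): endpoints already in same component. Count unchanged: 1.
New component count: 1

Answer: 1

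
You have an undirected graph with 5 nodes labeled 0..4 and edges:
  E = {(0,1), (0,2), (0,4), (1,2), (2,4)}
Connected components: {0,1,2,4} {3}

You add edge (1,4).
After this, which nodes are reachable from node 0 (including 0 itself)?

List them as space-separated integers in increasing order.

Before: nodes reachable from 0: {0,1,2,4}
Adding (1,4): both endpoints already in same component. Reachability from 0 unchanged.
After: nodes reachable from 0: {0,1,2,4}

Answer: 0 1 2 4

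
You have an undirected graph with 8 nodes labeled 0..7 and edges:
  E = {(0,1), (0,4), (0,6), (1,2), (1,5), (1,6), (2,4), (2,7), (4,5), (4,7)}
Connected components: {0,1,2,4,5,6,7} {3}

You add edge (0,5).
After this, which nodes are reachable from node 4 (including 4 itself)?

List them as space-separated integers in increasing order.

Before: nodes reachable from 4: {0,1,2,4,5,6,7}
Adding (0,5): both endpoints already in same component. Reachability from 4 unchanged.
After: nodes reachable from 4: {0,1,2,4,5,6,7}

Answer: 0 1 2 4 5 6 7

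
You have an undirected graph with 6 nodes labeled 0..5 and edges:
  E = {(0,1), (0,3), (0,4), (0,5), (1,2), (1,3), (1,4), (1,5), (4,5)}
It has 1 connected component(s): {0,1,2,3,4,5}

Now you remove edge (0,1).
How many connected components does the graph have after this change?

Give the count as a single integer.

Answer: 1

Derivation:
Initial component count: 1
Remove (0,1): not a bridge. Count unchanged: 1.
  After removal, components: {0,1,2,3,4,5}
New component count: 1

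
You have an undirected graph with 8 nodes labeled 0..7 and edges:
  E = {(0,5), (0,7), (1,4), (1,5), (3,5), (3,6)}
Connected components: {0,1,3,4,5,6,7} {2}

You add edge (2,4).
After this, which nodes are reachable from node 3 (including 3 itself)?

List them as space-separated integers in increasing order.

Before: nodes reachable from 3: {0,1,3,4,5,6,7}
Adding (2,4): merges 3's component with another. Reachability grows.
After: nodes reachable from 3: {0,1,2,3,4,5,6,7}

Answer: 0 1 2 3 4 5 6 7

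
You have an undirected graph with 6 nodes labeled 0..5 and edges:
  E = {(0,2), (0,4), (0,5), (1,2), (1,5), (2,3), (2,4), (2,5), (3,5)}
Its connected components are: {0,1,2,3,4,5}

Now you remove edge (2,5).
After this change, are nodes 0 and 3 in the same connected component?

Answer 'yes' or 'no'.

Answer: yes

Derivation:
Initial components: {0,1,2,3,4,5}
Removing edge (2,5): not a bridge — component count unchanged at 1.
New components: {0,1,2,3,4,5}
Are 0 and 3 in the same component? yes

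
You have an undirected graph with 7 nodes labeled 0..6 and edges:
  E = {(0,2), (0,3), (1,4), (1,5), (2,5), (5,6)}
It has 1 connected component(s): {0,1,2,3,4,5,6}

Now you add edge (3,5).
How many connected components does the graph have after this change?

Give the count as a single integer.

Answer: 1

Derivation:
Initial component count: 1
Add (3,5): endpoints already in same component. Count unchanged: 1.
New component count: 1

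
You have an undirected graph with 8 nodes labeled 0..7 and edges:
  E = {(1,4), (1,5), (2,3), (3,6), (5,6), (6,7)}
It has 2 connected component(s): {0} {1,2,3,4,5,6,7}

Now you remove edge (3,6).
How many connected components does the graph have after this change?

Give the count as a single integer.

Initial component count: 2
Remove (3,6): it was a bridge. Count increases: 2 -> 3.
  After removal, components: {0} {1,4,5,6,7} {2,3}
New component count: 3

Answer: 3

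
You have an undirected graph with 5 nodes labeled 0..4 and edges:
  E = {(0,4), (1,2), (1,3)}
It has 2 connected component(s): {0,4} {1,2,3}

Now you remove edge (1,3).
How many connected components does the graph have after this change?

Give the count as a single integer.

Initial component count: 2
Remove (1,3): it was a bridge. Count increases: 2 -> 3.
  After removal, components: {0,4} {1,2} {3}
New component count: 3

Answer: 3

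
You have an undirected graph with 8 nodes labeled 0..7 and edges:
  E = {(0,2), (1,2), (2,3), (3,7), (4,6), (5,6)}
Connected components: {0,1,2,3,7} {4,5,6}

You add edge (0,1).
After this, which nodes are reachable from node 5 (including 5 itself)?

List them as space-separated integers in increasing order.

Before: nodes reachable from 5: {4,5,6}
Adding (0,1): both endpoints already in same component. Reachability from 5 unchanged.
After: nodes reachable from 5: {4,5,6}

Answer: 4 5 6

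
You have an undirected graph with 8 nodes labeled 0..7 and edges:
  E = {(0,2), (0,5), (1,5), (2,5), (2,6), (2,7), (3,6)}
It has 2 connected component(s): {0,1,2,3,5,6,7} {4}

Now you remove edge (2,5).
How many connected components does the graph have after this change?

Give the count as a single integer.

Answer: 2

Derivation:
Initial component count: 2
Remove (2,5): not a bridge. Count unchanged: 2.
  After removal, components: {0,1,2,3,5,6,7} {4}
New component count: 2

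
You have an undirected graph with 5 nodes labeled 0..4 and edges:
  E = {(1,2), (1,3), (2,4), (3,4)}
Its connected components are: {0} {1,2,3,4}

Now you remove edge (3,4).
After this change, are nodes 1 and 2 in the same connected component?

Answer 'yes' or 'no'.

Initial components: {0} {1,2,3,4}
Removing edge (3,4): not a bridge — component count unchanged at 2.
New components: {0} {1,2,3,4}
Are 1 and 2 in the same component? yes

Answer: yes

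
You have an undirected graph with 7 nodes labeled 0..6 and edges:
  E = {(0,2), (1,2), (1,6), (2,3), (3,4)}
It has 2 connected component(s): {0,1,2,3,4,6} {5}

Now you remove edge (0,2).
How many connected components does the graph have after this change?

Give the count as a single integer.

Initial component count: 2
Remove (0,2): it was a bridge. Count increases: 2 -> 3.
  After removal, components: {0} {1,2,3,4,6} {5}
New component count: 3

Answer: 3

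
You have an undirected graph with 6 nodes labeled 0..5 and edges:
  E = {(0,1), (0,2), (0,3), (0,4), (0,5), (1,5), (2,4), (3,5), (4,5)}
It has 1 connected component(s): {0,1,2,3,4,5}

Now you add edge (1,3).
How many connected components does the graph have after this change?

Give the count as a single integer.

Initial component count: 1
Add (1,3): endpoints already in same component. Count unchanged: 1.
New component count: 1

Answer: 1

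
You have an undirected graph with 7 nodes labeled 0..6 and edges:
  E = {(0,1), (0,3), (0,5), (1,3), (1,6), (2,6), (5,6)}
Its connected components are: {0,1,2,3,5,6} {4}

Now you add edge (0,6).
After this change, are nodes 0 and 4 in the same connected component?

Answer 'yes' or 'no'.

Initial components: {0,1,2,3,5,6} {4}
Adding edge (0,6): both already in same component {0,1,2,3,5,6}. No change.
New components: {0,1,2,3,5,6} {4}
Are 0 and 4 in the same component? no

Answer: no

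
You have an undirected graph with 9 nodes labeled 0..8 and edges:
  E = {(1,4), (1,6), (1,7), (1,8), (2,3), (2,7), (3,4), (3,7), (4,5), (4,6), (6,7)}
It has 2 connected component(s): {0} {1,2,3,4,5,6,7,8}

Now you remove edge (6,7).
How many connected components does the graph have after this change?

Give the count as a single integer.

Initial component count: 2
Remove (6,7): not a bridge. Count unchanged: 2.
  After removal, components: {0} {1,2,3,4,5,6,7,8}
New component count: 2

Answer: 2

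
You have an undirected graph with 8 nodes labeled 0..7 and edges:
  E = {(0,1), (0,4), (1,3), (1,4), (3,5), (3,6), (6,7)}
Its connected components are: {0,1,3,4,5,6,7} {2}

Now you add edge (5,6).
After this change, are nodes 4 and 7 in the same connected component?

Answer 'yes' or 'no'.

Answer: yes

Derivation:
Initial components: {0,1,3,4,5,6,7} {2}
Adding edge (5,6): both already in same component {0,1,3,4,5,6,7}. No change.
New components: {0,1,3,4,5,6,7} {2}
Are 4 and 7 in the same component? yes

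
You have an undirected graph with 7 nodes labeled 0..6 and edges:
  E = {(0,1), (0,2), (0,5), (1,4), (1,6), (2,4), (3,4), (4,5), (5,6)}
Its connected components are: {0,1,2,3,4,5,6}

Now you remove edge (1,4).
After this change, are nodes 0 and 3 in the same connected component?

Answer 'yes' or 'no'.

Initial components: {0,1,2,3,4,5,6}
Removing edge (1,4): not a bridge — component count unchanged at 1.
New components: {0,1,2,3,4,5,6}
Are 0 and 3 in the same component? yes

Answer: yes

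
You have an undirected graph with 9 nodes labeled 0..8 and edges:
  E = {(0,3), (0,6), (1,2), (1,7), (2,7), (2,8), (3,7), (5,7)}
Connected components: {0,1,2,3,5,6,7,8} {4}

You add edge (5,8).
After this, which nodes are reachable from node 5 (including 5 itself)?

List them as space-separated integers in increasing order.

Before: nodes reachable from 5: {0,1,2,3,5,6,7,8}
Adding (5,8): both endpoints already in same component. Reachability from 5 unchanged.
After: nodes reachable from 5: {0,1,2,3,5,6,7,8}

Answer: 0 1 2 3 5 6 7 8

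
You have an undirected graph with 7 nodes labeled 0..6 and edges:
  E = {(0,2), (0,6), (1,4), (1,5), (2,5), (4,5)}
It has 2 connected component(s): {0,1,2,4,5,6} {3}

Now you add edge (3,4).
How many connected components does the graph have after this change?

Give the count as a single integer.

Answer: 1

Derivation:
Initial component count: 2
Add (3,4): merges two components. Count decreases: 2 -> 1.
New component count: 1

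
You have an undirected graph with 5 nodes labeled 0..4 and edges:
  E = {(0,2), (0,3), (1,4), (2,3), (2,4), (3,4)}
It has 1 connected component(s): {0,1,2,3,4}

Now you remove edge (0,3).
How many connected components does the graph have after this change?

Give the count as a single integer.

Initial component count: 1
Remove (0,3): not a bridge. Count unchanged: 1.
  After removal, components: {0,1,2,3,4}
New component count: 1

Answer: 1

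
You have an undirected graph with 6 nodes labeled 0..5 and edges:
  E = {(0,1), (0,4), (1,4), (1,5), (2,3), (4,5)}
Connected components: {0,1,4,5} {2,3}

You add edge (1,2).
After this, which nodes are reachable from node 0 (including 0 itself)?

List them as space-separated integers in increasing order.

Before: nodes reachable from 0: {0,1,4,5}
Adding (1,2): merges 0's component with another. Reachability grows.
After: nodes reachable from 0: {0,1,2,3,4,5}

Answer: 0 1 2 3 4 5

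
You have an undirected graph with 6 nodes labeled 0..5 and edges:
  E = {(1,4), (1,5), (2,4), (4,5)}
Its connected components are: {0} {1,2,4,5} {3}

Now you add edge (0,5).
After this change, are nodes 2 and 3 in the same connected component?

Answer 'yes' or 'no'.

Initial components: {0} {1,2,4,5} {3}
Adding edge (0,5): merges {0} and {1,2,4,5}.
New components: {0,1,2,4,5} {3}
Are 2 and 3 in the same component? no

Answer: no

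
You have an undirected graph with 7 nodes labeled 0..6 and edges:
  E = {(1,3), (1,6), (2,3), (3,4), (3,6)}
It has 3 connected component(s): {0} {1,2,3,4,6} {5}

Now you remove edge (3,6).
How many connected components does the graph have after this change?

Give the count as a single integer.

Answer: 3

Derivation:
Initial component count: 3
Remove (3,6): not a bridge. Count unchanged: 3.
  After removal, components: {0} {1,2,3,4,6} {5}
New component count: 3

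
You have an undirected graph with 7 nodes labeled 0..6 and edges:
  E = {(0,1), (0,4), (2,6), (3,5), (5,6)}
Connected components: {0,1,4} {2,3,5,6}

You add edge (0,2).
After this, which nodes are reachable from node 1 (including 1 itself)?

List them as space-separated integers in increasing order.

Before: nodes reachable from 1: {0,1,4}
Adding (0,2): merges 1's component with another. Reachability grows.
After: nodes reachable from 1: {0,1,2,3,4,5,6}

Answer: 0 1 2 3 4 5 6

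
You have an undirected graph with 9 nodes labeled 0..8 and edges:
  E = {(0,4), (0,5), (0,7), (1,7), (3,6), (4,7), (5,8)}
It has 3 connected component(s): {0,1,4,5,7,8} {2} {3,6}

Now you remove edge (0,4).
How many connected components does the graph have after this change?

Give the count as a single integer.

Initial component count: 3
Remove (0,4): not a bridge. Count unchanged: 3.
  After removal, components: {0,1,4,5,7,8} {2} {3,6}
New component count: 3

Answer: 3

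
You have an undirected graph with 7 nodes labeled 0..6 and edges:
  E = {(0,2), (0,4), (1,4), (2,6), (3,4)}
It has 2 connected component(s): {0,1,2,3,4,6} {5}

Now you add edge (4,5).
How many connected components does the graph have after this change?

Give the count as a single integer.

Initial component count: 2
Add (4,5): merges two components. Count decreases: 2 -> 1.
New component count: 1

Answer: 1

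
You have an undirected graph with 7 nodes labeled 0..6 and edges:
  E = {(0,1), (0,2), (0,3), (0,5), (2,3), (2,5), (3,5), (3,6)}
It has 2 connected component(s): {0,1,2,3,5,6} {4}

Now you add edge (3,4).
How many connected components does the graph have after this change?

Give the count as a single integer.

Answer: 1

Derivation:
Initial component count: 2
Add (3,4): merges two components. Count decreases: 2 -> 1.
New component count: 1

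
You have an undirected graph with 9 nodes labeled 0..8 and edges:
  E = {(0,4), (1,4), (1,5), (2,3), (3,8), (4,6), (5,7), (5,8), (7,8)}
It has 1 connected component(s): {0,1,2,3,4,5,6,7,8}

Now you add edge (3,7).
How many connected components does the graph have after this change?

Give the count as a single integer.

Answer: 1

Derivation:
Initial component count: 1
Add (3,7): endpoints already in same component. Count unchanged: 1.
New component count: 1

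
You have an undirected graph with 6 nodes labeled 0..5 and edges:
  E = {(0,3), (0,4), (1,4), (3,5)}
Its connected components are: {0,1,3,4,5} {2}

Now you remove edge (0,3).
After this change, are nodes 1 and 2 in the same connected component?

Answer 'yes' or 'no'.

Initial components: {0,1,3,4,5} {2}
Removing edge (0,3): it was a bridge — component count 2 -> 3.
New components: {0,1,4} {2} {3,5}
Are 1 and 2 in the same component? no

Answer: no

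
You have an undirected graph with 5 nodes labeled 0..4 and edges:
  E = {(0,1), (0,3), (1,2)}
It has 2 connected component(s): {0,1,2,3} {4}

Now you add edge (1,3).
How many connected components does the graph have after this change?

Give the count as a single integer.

Initial component count: 2
Add (1,3): endpoints already in same component. Count unchanged: 2.
New component count: 2

Answer: 2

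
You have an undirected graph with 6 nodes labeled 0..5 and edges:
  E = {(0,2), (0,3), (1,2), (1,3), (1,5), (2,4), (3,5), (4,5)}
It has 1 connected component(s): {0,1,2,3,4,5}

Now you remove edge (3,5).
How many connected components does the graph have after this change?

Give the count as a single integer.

Initial component count: 1
Remove (3,5): not a bridge. Count unchanged: 1.
  After removal, components: {0,1,2,3,4,5}
New component count: 1

Answer: 1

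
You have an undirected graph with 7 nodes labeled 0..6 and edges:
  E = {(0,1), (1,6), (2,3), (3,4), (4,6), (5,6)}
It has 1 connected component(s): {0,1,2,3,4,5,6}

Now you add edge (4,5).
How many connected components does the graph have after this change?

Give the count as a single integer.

Initial component count: 1
Add (4,5): endpoints already in same component. Count unchanged: 1.
New component count: 1

Answer: 1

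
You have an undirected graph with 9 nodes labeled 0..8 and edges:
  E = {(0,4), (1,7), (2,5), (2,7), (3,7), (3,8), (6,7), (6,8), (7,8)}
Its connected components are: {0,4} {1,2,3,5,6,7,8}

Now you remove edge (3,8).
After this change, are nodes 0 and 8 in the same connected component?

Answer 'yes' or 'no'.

Initial components: {0,4} {1,2,3,5,6,7,8}
Removing edge (3,8): not a bridge — component count unchanged at 2.
New components: {0,4} {1,2,3,5,6,7,8}
Are 0 and 8 in the same component? no

Answer: no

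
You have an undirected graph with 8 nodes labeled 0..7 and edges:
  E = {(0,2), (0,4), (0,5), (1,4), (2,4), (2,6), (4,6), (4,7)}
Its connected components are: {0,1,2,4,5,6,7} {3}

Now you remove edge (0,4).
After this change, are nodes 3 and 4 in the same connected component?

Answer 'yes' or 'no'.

Initial components: {0,1,2,4,5,6,7} {3}
Removing edge (0,4): not a bridge — component count unchanged at 2.
New components: {0,1,2,4,5,6,7} {3}
Are 3 and 4 in the same component? no

Answer: no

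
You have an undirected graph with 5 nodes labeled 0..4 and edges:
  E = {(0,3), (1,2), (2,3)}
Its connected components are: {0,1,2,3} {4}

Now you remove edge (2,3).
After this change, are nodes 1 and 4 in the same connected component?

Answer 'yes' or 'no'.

Initial components: {0,1,2,3} {4}
Removing edge (2,3): it was a bridge — component count 2 -> 3.
New components: {0,3} {1,2} {4}
Are 1 and 4 in the same component? no

Answer: no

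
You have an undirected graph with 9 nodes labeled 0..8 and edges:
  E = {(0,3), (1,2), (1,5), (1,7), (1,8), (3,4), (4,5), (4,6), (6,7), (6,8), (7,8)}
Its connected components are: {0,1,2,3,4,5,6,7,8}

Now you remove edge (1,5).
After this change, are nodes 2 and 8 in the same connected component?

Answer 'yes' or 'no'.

Initial components: {0,1,2,3,4,5,6,7,8}
Removing edge (1,5): not a bridge — component count unchanged at 1.
New components: {0,1,2,3,4,5,6,7,8}
Are 2 and 8 in the same component? yes

Answer: yes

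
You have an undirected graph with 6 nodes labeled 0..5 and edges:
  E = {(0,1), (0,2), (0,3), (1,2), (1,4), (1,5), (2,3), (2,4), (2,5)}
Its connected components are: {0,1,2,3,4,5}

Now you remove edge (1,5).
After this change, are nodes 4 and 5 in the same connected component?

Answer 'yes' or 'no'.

Initial components: {0,1,2,3,4,5}
Removing edge (1,5): not a bridge — component count unchanged at 1.
New components: {0,1,2,3,4,5}
Are 4 and 5 in the same component? yes

Answer: yes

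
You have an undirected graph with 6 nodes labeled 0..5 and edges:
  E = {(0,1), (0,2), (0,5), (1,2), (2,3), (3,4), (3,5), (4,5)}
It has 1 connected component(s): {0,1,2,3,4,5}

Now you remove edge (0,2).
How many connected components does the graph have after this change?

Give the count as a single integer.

Initial component count: 1
Remove (0,2): not a bridge. Count unchanged: 1.
  After removal, components: {0,1,2,3,4,5}
New component count: 1

Answer: 1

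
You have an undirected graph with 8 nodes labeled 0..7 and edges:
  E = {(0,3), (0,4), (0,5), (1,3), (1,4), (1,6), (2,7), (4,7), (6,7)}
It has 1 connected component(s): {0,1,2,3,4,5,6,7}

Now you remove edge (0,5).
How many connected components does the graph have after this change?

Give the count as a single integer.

Answer: 2

Derivation:
Initial component count: 1
Remove (0,5): it was a bridge. Count increases: 1 -> 2.
  After removal, components: {0,1,2,3,4,6,7} {5}
New component count: 2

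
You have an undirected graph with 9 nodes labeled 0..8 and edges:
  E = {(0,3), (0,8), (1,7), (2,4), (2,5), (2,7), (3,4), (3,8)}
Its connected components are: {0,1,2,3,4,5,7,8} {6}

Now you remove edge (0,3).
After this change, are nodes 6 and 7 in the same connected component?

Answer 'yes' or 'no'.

Answer: no

Derivation:
Initial components: {0,1,2,3,4,5,7,8} {6}
Removing edge (0,3): not a bridge — component count unchanged at 2.
New components: {0,1,2,3,4,5,7,8} {6}
Are 6 and 7 in the same component? no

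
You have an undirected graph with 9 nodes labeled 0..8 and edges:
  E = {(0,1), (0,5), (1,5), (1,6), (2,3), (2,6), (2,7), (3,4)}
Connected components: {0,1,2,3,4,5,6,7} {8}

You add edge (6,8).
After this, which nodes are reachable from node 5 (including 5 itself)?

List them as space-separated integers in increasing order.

Before: nodes reachable from 5: {0,1,2,3,4,5,6,7}
Adding (6,8): merges 5's component with another. Reachability grows.
After: nodes reachable from 5: {0,1,2,3,4,5,6,7,8}

Answer: 0 1 2 3 4 5 6 7 8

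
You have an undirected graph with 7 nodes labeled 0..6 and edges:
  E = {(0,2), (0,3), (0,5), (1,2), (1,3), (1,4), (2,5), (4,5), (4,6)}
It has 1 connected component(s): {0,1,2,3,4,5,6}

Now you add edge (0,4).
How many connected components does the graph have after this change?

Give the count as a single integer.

Initial component count: 1
Add (0,4): endpoints already in same component. Count unchanged: 1.
New component count: 1

Answer: 1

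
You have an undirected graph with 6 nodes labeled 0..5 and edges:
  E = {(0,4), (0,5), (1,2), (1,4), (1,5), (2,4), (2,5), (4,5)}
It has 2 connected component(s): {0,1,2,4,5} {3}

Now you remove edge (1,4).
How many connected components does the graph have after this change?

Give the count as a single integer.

Initial component count: 2
Remove (1,4): not a bridge. Count unchanged: 2.
  After removal, components: {0,1,2,4,5} {3}
New component count: 2

Answer: 2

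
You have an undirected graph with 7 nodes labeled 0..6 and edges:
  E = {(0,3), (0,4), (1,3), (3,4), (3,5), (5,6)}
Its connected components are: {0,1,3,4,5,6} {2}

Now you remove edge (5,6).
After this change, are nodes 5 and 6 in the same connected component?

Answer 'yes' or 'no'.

Initial components: {0,1,3,4,5,6} {2}
Removing edge (5,6): it was a bridge — component count 2 -> 3.
New components: {0,1,3,4,5} {2} {6}
Are 5 and 6 in the same component? no

Answer: no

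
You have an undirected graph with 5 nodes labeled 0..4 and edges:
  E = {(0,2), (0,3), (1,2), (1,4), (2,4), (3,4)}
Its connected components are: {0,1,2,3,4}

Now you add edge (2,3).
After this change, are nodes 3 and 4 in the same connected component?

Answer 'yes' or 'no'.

Answer: yes

Derivation:
Initial components: {0,1,2,3,4}
Adding edge (2,3): both already in same component {0,1,2,3,4}. No change.
New components: {0,1,2,3,4}
Are 3 and 4 in the same component? yes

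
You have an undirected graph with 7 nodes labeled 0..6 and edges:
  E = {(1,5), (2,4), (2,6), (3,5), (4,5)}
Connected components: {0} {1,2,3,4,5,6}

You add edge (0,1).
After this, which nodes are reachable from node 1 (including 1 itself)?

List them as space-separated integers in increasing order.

Before: nodes reachable from 1: {1,2,3,4,5,6}
Adding (0,1): merges 1's component with another. Reachability grows.
After: nodes reachable from 1: {0,1,2,3,4,5,6}

Answer: 0 1 2 3 4 5 6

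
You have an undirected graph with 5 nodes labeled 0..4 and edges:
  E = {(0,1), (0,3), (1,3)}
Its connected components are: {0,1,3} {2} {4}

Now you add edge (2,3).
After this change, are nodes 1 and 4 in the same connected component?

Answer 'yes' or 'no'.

Answer: no

Derivation:
Initial components: {0,1,3} {2} {4}
Adding edge (2,3): merges {2} and {0,1,3}.
New components: {0,1,2,3} {4}
Are 1 and 4 in the same component? no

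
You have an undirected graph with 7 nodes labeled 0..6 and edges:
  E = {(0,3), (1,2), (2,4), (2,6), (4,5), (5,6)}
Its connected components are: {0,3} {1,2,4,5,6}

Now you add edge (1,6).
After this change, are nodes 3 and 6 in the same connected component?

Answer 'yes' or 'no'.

Initial components: {0,3} {1,2,4,5,6}
Adding edge (1,6): both already in same component {1,2,4,5,6}. No change.
New components: {0,3} {1,2,4,5,6}
Are 3 and 6 in the same component? no

Answer: no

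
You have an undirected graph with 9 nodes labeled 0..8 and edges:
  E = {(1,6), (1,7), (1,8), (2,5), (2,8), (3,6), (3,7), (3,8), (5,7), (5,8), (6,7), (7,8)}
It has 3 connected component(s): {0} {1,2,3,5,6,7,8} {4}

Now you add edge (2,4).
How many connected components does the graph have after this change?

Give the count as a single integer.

Answer: 2

Derivation:
Initial component count: 3
Add (2,4): merges two components. Count decreases: 3 -> 2.
New component count: 2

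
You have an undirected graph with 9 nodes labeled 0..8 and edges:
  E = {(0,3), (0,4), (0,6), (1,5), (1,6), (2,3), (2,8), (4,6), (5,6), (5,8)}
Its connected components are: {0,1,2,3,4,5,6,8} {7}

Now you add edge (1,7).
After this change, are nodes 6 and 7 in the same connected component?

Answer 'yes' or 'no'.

Initial components: {0,1,2,3,4,5,6,8} {7}
Adding edge (1,7): merges {0,1,2,3,4,5,6,8} and {7}.
New components: {0,1,2,3,4,5,6,7,8}
Are 6 and 7 in the same component? yes

Answer: yes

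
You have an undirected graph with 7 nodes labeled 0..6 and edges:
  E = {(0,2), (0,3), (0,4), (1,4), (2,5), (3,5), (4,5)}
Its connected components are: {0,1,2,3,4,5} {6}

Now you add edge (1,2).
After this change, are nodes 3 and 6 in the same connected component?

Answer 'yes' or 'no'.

Answer: no

Derivation:
Initial components: {0,1,2,3,4,5} {6}
Adding edge (1,2): both already in same component {0,1,2,3,4,5}. No change.
New components: {0,1,2,3,4,5} {6}
Are 3 and 6 in the same component? no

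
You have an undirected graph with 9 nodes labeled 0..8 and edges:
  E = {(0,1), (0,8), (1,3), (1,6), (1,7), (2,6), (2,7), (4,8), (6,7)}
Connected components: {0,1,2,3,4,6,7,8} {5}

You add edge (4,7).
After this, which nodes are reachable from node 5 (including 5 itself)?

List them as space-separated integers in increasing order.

Answer: 5

Derivation:
Before: nodes reachable from 5: {5}
Adding (4,7): both endpoints already in same component. Reachability from 5 unchanged.
After: nodes reachable from 5: {5}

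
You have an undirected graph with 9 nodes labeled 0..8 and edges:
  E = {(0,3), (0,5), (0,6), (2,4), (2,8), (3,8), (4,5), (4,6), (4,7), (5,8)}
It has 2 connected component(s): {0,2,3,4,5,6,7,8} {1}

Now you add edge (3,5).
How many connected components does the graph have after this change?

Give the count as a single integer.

Initial component count: 2
Add (3,5): endpoints already in same component. Count unchanged: 2.
New component count: 2

Answer: 2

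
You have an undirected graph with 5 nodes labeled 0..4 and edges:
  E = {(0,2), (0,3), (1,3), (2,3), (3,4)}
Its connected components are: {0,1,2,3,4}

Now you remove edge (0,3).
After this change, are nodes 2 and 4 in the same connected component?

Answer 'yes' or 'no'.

Answer: yes

Derivation:
Initial components: {0,1,2,3,4}
Removing edge (0,3): not a bridge — component count unchanged at 1.
New components: {0,1,2,3,4}
Are 2 and 4 in the same component? yes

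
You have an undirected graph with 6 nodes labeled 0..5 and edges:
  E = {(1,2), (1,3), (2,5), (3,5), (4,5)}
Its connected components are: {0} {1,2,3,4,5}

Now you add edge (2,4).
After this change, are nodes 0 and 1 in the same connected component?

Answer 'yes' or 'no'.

Initial components: {0} {1,2,3,4,5}
Adding edge (2,4): both already in same component {1,2,3,4,5}. No change.
New components: {0} {1,2,3,4,5}
Are 0 and 1 in the same component? no

Answer: no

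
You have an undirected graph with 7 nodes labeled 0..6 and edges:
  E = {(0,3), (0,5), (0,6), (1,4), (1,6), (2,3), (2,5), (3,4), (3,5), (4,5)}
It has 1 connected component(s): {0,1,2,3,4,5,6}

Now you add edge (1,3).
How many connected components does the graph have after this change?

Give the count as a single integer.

Answer: 1

Derivation:
Initial component count: 1
Add (1,3): endpoints already in same component. Count unchanged: 1.
New component count: 1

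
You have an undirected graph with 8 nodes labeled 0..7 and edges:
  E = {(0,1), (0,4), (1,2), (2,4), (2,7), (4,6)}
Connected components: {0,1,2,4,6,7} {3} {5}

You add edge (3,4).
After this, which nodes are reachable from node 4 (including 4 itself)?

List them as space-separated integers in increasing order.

Before: nodes reachable from 4: {0,1,2,4,6,7}
Adding (3,4): merges 4's component with another. Reachability grows.
After: nodes reachable from 4: {0,1,2,3,4,6,7}

Answer: 0 1 2 3 4 6 7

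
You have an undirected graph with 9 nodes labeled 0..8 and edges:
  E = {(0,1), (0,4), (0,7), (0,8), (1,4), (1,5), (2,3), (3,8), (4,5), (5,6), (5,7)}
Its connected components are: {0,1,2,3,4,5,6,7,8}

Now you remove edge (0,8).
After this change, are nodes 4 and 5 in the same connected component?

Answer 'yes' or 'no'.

Initial components: {0,1,2,3,4,5,6,7,8}
Removing edge (0,8): it was a bridge — component count 1 -> 2.
New components: {0,1,4,5,6,7} {2,3,8}
Are 4 and 5 in the same component? yes

Answer: yes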